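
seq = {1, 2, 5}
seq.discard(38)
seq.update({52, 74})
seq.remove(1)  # {2, 5, 52, 74}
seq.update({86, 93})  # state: {2, 5, 52, 74, 86, 93}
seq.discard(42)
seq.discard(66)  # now {2, 5, 52, 74, 86, 93}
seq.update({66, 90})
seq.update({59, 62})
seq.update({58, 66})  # {2, 5, 52, 58, 59, 62, 66, 74, 86, 90, 93}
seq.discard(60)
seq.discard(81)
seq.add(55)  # {2, 5, 52, 55, 58, 59, 62, 66, 74, 86, 90, 93}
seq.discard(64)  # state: {2, 5, 52, 55, 58, 59, 62, 66, 74, 86, 90, 93}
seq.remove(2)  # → {5, 52, 55, 58, 59, 62, 66, 74, 86, 90, 93}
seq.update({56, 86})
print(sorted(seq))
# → [5, 52, 55, 56, 58, 59, 62, 66, 74, 86, 90, 93]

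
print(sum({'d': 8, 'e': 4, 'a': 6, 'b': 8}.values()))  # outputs 26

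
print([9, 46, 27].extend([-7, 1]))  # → None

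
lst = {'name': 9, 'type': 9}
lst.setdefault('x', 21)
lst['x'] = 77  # {'name': 9, 'type': 9, 'x': 77}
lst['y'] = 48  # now {'name': 9, 'type': 9, 'x': 77, 'y': 48}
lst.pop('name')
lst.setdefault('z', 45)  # 45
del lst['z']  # {'type': 9, 'x': 77, 'y': 48}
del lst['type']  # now {'x': 77, 'y': 48}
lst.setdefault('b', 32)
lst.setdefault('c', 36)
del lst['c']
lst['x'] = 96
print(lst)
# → {'x': 96, 'y': 48, 'b': 32}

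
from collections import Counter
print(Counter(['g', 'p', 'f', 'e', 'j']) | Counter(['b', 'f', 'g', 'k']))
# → Counter({'g': 1, 'p': 1, 'f': 1, 'e': 1, 'j': 1, 'b': 1, 'k': 1})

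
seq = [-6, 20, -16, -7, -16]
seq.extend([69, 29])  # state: [-6, 20, -16, -7, -16, 69, 29]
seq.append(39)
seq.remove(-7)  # [-6, 20, -16, -16, 69, 29, 39]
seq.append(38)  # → [-6, 20, -16, -16, 69, 29, 39, 38]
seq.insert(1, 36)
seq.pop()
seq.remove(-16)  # [-6, 36, 20, -16, 69, 29, 39]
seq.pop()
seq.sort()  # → [-16, -6, 20, 29, 36, 69]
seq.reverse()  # [69, 36, 29, 20, -6, -16]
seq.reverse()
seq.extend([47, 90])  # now [-16, -6, 20, 29, 36, 69, 47, 90]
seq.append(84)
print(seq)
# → [-16, -6, 20, 29, 36, 69, 47, 90, 84]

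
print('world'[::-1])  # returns dlrow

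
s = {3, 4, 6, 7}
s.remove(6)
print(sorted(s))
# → [3, 4, 7]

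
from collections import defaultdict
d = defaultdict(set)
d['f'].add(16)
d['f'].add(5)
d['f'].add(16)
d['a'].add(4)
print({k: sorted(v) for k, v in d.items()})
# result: {'f': [5, 16], 'a': [4]}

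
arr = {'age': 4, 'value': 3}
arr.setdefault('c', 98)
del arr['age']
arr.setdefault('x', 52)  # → 52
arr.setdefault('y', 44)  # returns 44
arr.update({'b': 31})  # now {'value': 3, 'c': 98, 'x': 52, 'y': 44, 'b': 31}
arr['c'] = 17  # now {'value': 3, 'c': 17, 'x': 52, 'y': 44, 'b': 31}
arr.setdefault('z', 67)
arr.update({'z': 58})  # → {'value': 3, 'c': 17, 'x': 52, 'y': 44, 'b': 31, 'z': 58}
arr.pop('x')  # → 52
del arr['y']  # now {'value': 3, 'c': 17, 'b': 31, 'z': 58}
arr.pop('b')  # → 31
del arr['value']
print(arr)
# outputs {'c': 17, 'z': 58}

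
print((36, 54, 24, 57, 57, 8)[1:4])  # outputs (54, 24, 57)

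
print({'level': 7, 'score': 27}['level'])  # 7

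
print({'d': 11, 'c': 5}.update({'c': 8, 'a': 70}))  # None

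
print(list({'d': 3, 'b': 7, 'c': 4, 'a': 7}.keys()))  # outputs ['d', 'b', 'c', 'a']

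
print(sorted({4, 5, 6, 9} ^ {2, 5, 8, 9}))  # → [2, 4, 6, 8]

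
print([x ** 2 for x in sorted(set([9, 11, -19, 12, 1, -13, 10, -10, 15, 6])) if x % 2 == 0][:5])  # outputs [100, 36, 100, 144]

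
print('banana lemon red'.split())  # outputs ['banana', 'lemon', 'red']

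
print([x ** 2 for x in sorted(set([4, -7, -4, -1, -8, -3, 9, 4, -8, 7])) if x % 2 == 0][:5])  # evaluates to [64, 16, 16]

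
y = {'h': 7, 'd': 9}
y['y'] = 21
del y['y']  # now {'h': 7, 'd': 9}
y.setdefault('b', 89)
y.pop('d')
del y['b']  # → {'h': 7}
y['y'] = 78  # {'h': 7, 'y': 78}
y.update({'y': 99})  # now {'h': 7, 'y': 99}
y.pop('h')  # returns 7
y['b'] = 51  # {'y': 99, 'b': 51}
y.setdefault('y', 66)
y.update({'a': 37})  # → {'y': 99, 'b': 51, 'a': 37}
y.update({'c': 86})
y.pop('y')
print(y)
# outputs {'b': 51, 'a': 37, 'c': 86}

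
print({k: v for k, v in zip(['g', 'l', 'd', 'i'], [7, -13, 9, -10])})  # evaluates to {'g': 7, 'l': -13, 'd': 9, 'i': -10}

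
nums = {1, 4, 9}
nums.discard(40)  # {1, 4, 9}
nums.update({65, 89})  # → {1, 4, 9, 65, 89}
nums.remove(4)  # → {1, 9, 65, 89}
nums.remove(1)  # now {9, 65, 89}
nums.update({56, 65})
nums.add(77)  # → {9, 56, 65, 77, 89}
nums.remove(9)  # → {56, 65, 77, 89}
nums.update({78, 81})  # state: {56, 65, 77, 78, 81, 89}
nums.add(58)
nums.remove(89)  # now {56, 58, 65, 77, 78, 81}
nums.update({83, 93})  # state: {56, 58, 65, 77, 78, 81, 83, 93}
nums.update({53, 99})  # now {53, 56, 58, 65, 77, 78, 81, 83, 93, 99}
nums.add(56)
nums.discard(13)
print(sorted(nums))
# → [53, 56, 58, 65, 77, 78, 81, 83, 93, 99]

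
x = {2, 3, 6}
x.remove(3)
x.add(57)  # {2, 6, 57}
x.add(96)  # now {2, 6, 57, 96}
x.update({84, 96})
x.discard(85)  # {2, 6, 57, 84, 96}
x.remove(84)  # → {2, 6, 57, 96}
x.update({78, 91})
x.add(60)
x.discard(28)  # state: {2, 6, 57, 60, 78, 91, 96}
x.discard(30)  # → {2, 6, 57, 60, 78, 91, 96}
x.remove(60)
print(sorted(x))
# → [2, 6, 57, 78, 91, 96]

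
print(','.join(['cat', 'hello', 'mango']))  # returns cat,hello,mango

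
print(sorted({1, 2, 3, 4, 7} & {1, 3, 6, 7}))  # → [1, 3, 7]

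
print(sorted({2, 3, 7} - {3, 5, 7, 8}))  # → [2]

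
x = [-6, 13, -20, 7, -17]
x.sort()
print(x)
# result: [-20, -17, -6, 7, 13]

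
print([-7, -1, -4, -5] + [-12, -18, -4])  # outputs [-7, -1, -4, -5, -12, -18, -4]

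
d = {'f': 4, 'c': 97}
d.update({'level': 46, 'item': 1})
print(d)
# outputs {'f': 4, 'c': 97, 'level': 46, 'item': 1}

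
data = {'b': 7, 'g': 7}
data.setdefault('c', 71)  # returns 71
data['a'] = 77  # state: {'b': 7, 'g': 7, 'c': 71, 'a': 77}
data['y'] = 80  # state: {'b': 7, 'g': 7, 'c': 71, 'a': 77, 'y': 80}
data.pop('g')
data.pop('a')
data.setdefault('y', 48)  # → 80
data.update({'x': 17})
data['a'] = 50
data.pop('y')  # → 80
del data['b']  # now {'c': 71, 'x': 17, 'a': 50}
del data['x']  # {'c': 71, 'a': 50}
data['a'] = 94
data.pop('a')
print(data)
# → {'c': 71}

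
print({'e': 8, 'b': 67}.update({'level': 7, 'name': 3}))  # None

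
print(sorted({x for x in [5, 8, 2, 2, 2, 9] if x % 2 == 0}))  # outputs [2, 8]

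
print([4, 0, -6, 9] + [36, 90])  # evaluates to [4, 0, -6, 9, 36, 90]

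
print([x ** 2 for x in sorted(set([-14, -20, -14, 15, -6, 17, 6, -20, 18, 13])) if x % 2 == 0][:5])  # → [400, 196, 36, 36, 324]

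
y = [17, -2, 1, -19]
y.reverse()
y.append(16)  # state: [-19, 1, -2, 17, 16]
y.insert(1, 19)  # [-19, 19, 1, -2, 17, 16]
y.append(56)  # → [-19, 19, 1, -2, 17, 16, 56]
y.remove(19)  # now [-19, 1, -2, 17, 16, 56]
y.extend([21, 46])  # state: [-19, 1, -2, 17, 16, 56, 21, 46]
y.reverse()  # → [46, 21, 56, 16, 17, -2, 1, -19]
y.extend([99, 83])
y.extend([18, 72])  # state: [46, 21, 56, 16, 17, -2, 1, -19, 99, 83, 18, 72]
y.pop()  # 72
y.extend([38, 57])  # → [46, 21, 56, 16, 17, -2, 1, -19, 99, 83, 18, 38, 57]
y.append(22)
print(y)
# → [46, 21, 56, 16, 17, -2, 1, -19, 99, 83, 18, 38, 57, 22]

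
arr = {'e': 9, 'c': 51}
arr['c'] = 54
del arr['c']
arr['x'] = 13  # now {'e': 9, 'x': 13}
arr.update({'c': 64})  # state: {'e': 9, 'x': 13, 'c': 64}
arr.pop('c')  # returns 64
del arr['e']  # {'x': 13}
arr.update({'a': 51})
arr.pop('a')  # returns 51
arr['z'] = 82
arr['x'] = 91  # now {'x': 91, 'z': 82}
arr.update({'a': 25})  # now {'x': 91, 'z': 82, 'a': 25}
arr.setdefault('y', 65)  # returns 65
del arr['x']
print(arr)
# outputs {'z': 82, 'a': 25, 'y': 65}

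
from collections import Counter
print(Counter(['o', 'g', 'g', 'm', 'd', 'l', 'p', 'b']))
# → Counter({'g': 2, 'o': 1, 'm': 1, 'd': 1, 'l': 1, 'p': 1, 'b': 1})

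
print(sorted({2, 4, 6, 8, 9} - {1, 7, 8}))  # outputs [2, 4, 6, 9]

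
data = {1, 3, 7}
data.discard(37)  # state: {1, 3, 7}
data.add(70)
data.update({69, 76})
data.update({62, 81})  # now {1, 3, 7, 62, 69, 70, 76, 81}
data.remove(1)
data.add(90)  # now {3, 7, 62, 69, 70, 76, 81, 90}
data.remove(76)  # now {3, 7, 62, 69, 70, 81, 90}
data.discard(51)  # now {3, 7, 62, 69, 70, 81, 90}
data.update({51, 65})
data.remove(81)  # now {3, 7, 51, 62, 65, 69, 70, 90}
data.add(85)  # {3, 7, 51, 62, 65, 69, 70, 85, 90}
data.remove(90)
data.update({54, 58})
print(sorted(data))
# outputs [3, 7, 51, 54, 58, 62, 65, 69, 70, 85]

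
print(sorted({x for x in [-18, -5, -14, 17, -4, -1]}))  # [-18, -14, -5, -4, -1, 17]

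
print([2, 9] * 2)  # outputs [2, 9, 2, 9]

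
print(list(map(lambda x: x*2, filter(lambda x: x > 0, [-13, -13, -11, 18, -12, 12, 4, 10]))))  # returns [36, 24, 8, 20]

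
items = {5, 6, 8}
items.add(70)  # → {5, 6, 8, 70}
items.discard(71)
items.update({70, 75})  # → {5, 6, 8, 70, 75}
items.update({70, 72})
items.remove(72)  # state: {5, 6, 8, 70, 75}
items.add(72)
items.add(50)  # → {5, 6, 8, 50, 70, 72, 75}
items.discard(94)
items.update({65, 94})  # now {5, 6, 8, 50, 65, 70, 72, 75, 94}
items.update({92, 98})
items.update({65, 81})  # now {5, 6, 8, 50, 65, 70, 72, 75, 81, 92, 94, 98}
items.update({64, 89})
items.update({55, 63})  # {5, 6, 8, 50, 55, 63, 64, 65, 70, 72, 75, 81, 89, 92, 94, 98}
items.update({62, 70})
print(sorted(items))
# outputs [5, 6, 8, 50, 55, 62, 63, 64, 65, 70, 72, 75, 81, 89, 92, 94, 98]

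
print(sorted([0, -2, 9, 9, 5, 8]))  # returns [-2, 0, 5, 8, 9, 9]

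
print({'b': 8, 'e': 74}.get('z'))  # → None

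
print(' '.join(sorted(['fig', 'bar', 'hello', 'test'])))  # bar fig hello test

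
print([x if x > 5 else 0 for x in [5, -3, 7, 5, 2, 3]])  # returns [0, 0, 7, 0, 0, 0]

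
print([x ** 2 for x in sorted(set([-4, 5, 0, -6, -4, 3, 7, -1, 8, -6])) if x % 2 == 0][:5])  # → [36, 16, 0, 64]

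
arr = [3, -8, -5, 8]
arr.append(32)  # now [3, -8, -5, 8, 32]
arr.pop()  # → 32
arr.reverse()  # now [8, -5, -8, 3]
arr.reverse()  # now [3, -8, -5, 8]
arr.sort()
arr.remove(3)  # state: [-8, -5, 8]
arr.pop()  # 8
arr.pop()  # -5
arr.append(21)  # [-8, 21]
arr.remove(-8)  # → [21]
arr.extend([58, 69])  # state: [21, 58, 69]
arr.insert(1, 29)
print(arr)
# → [21, 29, 58, 69]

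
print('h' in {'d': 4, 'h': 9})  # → True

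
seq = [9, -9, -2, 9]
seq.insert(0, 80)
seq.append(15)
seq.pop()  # 15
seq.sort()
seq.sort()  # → [-9, -2, 9, 9, 80]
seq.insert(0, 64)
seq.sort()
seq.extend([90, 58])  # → [-9, -2, 9, 9, 64, 80, 90, 58]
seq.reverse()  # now [58, 90, 80, 64, 9, 9, -2, -9]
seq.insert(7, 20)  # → [58, 90, 80, 64, 9, 9, -2, 20, -9]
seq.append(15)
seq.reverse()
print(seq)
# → [15, -9, 20, -2, 9, 9, 64, 80, 90, 58]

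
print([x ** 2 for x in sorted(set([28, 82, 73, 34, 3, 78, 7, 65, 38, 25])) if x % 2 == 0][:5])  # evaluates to [784, 1156, 1444, 6084, 6724]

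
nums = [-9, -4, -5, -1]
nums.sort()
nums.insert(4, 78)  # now [-9, -5, -4, -1, 78]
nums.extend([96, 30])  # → [-9, -5, -4, -1, 78, 96, 30]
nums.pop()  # 30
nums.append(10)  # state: [-9, -5, -4, -1, 78, 96, 10]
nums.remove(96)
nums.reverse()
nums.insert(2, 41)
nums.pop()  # -9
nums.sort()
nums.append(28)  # [-5, -4, -1, 10, 41, 78, 28]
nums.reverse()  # [28, 78, 41, 10, -1, -4, -5]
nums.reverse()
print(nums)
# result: [-5, -4, -1, 10, 41, 78, 28]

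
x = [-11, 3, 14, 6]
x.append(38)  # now [-11, 3, 14, 6, 38]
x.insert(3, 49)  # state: [-11, 3, 14, 49, 6, 38]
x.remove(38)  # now [-11, 3, 14, 49, 6]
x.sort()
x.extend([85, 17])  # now [-11, 3, 6, 14, 49, 85, 17]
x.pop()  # 17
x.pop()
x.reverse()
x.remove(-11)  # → [49, 14, 6, 3]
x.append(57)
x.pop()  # 57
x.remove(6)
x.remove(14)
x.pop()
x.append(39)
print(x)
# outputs [49, 39]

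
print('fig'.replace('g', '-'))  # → fi-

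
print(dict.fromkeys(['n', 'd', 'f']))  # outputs {'n': None, 'd': None, 'f': None}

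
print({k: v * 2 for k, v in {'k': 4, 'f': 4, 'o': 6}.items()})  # {'k': 8, 'f': 8, 'o': 12}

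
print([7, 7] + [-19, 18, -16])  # [7, 7, -19, 18, -16]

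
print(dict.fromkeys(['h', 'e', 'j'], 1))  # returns {'h': 1, 'e': 1, 'j': 1}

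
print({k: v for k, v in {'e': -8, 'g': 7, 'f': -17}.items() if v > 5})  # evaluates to {'g': 7}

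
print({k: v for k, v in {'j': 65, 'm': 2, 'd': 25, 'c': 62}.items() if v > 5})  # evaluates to {'j': 65, 'd': 25, 'c': 62}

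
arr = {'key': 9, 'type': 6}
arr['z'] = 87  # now {'key': 9, 'type': 6, 'z': 87}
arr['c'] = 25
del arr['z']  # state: {'key': 9, 'type': 6, 'c': 25}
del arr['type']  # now {'key': 9, 'c': 25}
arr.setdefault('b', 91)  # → 91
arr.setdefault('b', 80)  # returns 91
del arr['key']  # {'c': 25, 'b': 91}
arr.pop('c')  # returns 25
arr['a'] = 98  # {'b': 91, 'a': 98}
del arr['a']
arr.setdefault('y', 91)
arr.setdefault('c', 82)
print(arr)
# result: {'b': 91, 'y': 91, 'c': 82}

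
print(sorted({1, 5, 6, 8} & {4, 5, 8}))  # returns [5, 8]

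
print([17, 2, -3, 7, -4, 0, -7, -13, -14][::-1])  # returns [-14, -13, -7, 0, -4, 7, -3, 2, 17]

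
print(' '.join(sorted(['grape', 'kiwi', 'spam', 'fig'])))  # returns fig grape kiwi spam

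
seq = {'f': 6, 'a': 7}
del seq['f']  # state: {'a': 7}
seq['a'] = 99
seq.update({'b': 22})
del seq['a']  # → {'b': 22}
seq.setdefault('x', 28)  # 28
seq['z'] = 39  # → {'b': 22, 'x': 28, 'z': 39}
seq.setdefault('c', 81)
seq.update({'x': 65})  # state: {'b': 22, 'x': 65, 'z': 39, 'c': 81}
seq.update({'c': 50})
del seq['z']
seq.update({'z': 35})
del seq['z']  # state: {'b': 22, 'x': 65, 'c': 50}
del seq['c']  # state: {'b': 22, 'x': 65}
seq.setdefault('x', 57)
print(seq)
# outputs {'b': 22, 'x': 65}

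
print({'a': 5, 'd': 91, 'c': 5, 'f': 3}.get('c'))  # 5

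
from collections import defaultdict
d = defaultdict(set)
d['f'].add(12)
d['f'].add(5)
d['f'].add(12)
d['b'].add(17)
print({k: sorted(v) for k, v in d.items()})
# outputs {'f': [5, 12], 'b': [17]}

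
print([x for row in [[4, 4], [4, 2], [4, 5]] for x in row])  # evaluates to [4, 4, 4, 2, 4, 5]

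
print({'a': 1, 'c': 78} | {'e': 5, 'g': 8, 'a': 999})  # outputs {'a': 999, 'c': 78, 'e': 5, 'g': 8}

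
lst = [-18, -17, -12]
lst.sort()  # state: [-18, -17, -12]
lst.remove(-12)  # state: [-18, -17]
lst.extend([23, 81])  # [-18, -17, 23, 81]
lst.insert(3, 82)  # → [-18, -17, 23, 82, 81]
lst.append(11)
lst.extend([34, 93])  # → [-18, -17, 23, 82, 81, 11, 34, 93]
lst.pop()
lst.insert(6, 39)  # [-18, -17, 23, 82, 81, 11, 39, 34]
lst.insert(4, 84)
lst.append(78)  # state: [-18, -17, 23, 82, 84, 81, 11, 39, 34, 78]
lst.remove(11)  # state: [-18, -17, 23, 82, 84, 81, 39, 34, 78]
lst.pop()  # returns 78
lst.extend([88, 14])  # [-18, -17, 23, 82, 84, 81, 39, 34, 88, 14]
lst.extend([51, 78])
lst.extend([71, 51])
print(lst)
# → [-18, -17, 23, 82, 84, 81, 39, 34, 88, 14, 51, 78, 71, 51]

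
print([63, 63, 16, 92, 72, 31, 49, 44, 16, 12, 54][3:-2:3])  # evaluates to [92, 49]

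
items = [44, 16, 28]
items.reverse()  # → [28, 16, 44]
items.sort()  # [16, 28, 44]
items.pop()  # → 44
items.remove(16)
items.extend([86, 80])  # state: [28, 86, 80]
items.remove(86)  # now [28, 80]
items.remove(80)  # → [28]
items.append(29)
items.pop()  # 29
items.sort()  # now [28]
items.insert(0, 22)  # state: [22, 28]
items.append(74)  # [22, 28, 74]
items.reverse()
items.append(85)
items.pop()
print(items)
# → [74, 28, 22]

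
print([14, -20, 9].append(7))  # None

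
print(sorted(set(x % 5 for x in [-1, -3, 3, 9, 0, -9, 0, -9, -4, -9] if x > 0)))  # [3, 4]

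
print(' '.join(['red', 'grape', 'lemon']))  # red grape lemon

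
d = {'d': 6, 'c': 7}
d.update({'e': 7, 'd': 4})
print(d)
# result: {'d': 4, 'c': 7, 'e': 7}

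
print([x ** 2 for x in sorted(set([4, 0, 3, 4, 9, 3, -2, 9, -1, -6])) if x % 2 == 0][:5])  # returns [36, 4, 0, 16]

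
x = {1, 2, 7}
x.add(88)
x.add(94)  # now {1, 2, 7, 88, 94}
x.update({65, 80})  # {1, 2, 7, 65, 80, 88, 94}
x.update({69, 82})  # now {1, 2, 7, 65, 69, 80, 82, 88, 94}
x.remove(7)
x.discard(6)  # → {1, 2, 65, 69, 80, 82, 88, 94}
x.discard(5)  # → {1, 2, 65, 69, 80, 82, 88, 94}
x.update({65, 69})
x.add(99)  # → {1, 2, 65, 69, 80, 82, 88, 94, 99}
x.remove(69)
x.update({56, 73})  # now {1, 2, 56, 65, 73, 80, 82, 88, 94, 99}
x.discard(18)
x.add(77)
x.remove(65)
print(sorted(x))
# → [1, 2, 56, 73, 77, 80, 82, 88, 94, 99]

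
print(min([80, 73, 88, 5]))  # 5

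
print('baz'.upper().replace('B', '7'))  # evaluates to 7AZ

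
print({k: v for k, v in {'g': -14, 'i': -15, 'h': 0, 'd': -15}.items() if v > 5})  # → {}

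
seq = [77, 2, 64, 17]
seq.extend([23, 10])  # [77, 2, 64, 17, 23, 10]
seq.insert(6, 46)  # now [77, 2, 64, 17, 23, 10, 46]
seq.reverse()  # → [46, 10, 23, 17, 64, 2, 77]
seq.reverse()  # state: [77, 2, 64, 17, 23, 10, 46]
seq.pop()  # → 46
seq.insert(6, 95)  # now [77, 2, 64, 17, 23, 10, 95]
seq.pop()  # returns 95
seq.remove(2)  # [77, 64, 17, 23, 10]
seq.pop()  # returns 10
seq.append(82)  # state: [77, 64, 17, 23, 82]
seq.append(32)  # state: [77, 64, 17, 23, 82, 32]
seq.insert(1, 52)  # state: [77, 52, 64, 17, 23, 82, 32]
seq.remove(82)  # [77, 52, 64, 17, 23, 32]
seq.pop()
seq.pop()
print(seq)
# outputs [77, 52, 64, 17]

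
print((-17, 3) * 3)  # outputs (-17, 3, -17, 3, -17, 3)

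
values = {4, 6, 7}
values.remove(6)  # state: {4, 7}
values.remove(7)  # {4}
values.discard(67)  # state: {4}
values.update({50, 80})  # {4, 50, 80}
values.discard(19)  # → {4, 50, 80}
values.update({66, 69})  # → {4, 50, 66, 69, 80}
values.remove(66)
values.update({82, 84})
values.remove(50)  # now {4, 69, 80, 82, 84}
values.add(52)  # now {4, 52, 69, 80, 82, 84}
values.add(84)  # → {4, 52, 69, 80, 82, 84}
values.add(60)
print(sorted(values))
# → [4, 52, 60, 69, 80, 82, 84]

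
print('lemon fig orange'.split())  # ['lemon', 'fig', 'orange']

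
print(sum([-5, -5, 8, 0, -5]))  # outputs -7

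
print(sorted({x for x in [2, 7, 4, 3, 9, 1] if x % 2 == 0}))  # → [2, 4]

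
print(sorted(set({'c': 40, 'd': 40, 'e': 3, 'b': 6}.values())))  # [3, 6, 40]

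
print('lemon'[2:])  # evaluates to mon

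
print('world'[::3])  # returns wl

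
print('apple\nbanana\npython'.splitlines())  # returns ['apple', 'banana', 'python']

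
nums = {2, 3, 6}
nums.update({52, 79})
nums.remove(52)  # {2, 3, 6, 79}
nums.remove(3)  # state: {2, 6, 79}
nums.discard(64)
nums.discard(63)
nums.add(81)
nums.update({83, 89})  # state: {2, 6, 79, 81, 83, 89}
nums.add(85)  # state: {2, 6, 79, 81, 83, 85, 89}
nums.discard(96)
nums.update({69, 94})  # {2, 6, 69, 79, 81, 83, 85, 89, 94}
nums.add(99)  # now {2, 6, 69, 79, 81, 83, 85, 89, 94, 99}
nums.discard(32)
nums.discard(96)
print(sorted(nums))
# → [2, 6, 69, 79, 81, 83, 85, 89, 94, 99]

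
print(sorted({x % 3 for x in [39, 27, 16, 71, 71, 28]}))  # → [0, 1, 2]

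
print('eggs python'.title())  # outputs Eggs Python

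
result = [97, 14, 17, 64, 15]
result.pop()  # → 15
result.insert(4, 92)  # [97, 14, 17, 64, 92]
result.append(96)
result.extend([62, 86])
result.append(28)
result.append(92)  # [97, 14, 17, 64, 92, 96, 62, 86, 28, 92]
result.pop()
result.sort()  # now [14, 17, 28, 62, 64, 86, 92, 96, 97]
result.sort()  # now [14, 17, 28, 62, 64, 86, 92, 96, 97]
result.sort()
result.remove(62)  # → [14, 17, 28, 64, 86, 92, 96, 97]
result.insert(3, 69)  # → [14, 17, 28, 69, 64, 86, 92, 96, 97]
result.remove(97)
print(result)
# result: [14, 17, 28, 69, 64, 86, 92, 96]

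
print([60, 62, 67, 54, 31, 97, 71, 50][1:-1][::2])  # [62, 54, 97]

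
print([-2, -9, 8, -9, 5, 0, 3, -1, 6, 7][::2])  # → [-2, 8, 5, 3, 6]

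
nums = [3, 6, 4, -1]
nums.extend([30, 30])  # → [3, 6, 4, -1, 30, 30]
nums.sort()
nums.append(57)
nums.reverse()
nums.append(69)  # [57, 30, 30, 6, 4, 3, -1, 69]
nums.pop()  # 69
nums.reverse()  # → [-1, 3, 4, 6, 30, 30, 57]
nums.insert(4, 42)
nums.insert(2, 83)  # [-1, 3, 83, 4, 6, 42, 30, 30, 57]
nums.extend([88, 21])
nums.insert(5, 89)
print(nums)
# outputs [-1, 3, 83, 4, 6, 89, 42, 30, 30, 57, 88, 21]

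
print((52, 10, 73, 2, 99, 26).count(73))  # 1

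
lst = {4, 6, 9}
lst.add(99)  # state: {4, 6, 9, 99}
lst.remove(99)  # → {4, 6, 9}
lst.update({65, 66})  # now {4, 6, 9, 65, 66}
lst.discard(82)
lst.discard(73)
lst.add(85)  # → {4, 6, 9, 65, 66, 85}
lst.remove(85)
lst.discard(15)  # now {4, 6, 9, 65, 66}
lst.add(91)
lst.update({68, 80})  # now {4, 6, 9, 65, 66, 68, 80, 91}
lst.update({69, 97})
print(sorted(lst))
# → [4, 6, 9, 65, 66, 68, 69, 80, 91, 97]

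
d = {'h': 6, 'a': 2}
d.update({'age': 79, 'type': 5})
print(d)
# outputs {'h': 6, 'a': 2, 'age': 79, 'type': 5}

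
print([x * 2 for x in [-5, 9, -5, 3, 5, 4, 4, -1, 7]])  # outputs [-10, 18, -10, 6, 10, 8, 8, -2, 14]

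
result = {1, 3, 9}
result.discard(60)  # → {1, 3, 9}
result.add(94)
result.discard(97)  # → {1, 3, 9, 94}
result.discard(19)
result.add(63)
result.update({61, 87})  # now {1, 3, 9, 61, 63, 87, 94}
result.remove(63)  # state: {1, 3, 9, 61, 87, 94}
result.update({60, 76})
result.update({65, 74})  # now {1, 3, 9, 60, 61, 65, 74, 76, 87, 94}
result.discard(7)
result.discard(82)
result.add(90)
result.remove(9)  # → {1, 3, 60, 61, 65, 74, 76, 87, 90, 94}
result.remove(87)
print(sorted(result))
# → [1, 3, 60, 61, 65, 74, 76, 90, 94]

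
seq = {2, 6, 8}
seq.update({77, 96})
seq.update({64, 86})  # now {2, 6, 8, 64, 77, 86, 96}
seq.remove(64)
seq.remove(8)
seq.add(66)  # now {2, 6, 66, 77, 86, 96}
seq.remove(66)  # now {2, 6, 77, 86, 96}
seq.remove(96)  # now {2, 6, 77, 86}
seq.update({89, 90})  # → {2, 6, 77, 86, 89, 90}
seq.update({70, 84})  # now {2, 6, 70, 77, 84, 86, 89, 90}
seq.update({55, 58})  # {2, 6, 55, 58, 70, 77, 84, 86, 89, 90}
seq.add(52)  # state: {2, 6, 52, 55, 58, 70, 77, 84, 86, 89, 90}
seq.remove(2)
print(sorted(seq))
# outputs [6, 52, 55, 58, 70, 77, 84, 86, 89, 90]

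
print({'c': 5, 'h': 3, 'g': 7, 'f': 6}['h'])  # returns 3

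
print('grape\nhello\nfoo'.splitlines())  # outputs ['grape', 'hello', 'foo']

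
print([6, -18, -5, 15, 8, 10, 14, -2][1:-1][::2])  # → [-18, 15, 10]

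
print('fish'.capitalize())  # Fish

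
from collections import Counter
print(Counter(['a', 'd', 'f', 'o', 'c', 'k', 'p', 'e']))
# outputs Counter({'a': 1, 'd': 1, 'f': 1, 'o': 1, 'c': 1, 'k': 1, 'p': 1, 'e': 1})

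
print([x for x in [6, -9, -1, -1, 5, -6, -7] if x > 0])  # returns [6, 5]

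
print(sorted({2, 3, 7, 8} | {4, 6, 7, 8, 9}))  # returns [2, 3, 4, 6, 7, 8, 9]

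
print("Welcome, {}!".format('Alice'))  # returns Welcome, Alice!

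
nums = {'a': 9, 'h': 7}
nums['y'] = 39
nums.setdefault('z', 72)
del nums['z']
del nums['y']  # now {'a': 9, 'h': 7}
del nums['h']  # {'a': 9}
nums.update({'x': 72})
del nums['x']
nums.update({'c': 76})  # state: {'a': 9, 'c': 76}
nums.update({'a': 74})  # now {'a': 74, 'c': 76}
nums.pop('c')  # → 76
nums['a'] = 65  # {'a': 65}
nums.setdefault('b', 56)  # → 56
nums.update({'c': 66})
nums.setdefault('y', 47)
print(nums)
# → {'a': 65, 'b': 56, 'c': 66, 'y': 47}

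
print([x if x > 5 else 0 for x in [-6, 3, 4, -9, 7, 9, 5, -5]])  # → [0, 0, 0, 0, 7, 9, 0, 0]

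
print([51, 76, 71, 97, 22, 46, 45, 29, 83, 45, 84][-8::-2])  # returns [97, 76]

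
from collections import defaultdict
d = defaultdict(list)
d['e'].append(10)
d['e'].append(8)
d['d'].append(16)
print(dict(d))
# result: {'e': [10, 8], 'd': [16]}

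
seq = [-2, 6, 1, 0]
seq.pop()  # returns 0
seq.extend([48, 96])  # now [-2, 6, 1, 48, 96]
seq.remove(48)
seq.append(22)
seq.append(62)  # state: [-2, 6, 1, 96, 22, 62]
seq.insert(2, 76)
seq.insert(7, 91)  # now [-2, 6, 76, 1, 96, 22, 62, 91]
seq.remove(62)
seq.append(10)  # [-2, 6, 76, 1, 96, 22, 91, 10]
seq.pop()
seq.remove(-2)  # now [6, 76, 1, 96, 22, 91]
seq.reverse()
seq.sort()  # [1, 6, 22, 76, 91, 96]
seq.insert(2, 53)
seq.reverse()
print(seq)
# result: [96, 91, 76, 22, 53, 6, 1]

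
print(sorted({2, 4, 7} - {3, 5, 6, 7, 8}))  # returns [2, 4]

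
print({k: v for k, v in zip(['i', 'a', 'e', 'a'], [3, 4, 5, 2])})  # {'i': 3, 'a': 2, 'e': 5}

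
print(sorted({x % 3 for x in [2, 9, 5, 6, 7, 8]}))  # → [0, 1, 2]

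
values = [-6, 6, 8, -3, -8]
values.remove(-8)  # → [-6, 6, 8, -3]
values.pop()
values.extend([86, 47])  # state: [-6, 6, 8, 86, 47]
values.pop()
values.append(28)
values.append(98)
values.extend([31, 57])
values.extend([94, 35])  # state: [-6, 6, 8, 86, 28, 98, 31, 57, 94, 35]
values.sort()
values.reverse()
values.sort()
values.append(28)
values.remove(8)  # [-6, 6, 28, 31, 35, 57, 86, 94, 98, 28]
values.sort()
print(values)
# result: [-6, 6, 28, 28, 31, 35, 57, 86, 94, 98]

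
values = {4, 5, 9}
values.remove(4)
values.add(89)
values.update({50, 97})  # {5, 9, 50, 89, 97}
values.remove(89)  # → {5, 9, 50, 97}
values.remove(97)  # {5, 9, 50}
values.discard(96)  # {5, 9, 50}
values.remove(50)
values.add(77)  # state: {5, 9, 77}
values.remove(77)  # {5, 9}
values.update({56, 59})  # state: {5, 9, 56, 59}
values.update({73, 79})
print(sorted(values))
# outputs [5, 9, 56, 59, 73, 79]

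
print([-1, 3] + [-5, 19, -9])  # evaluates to [-1, 3, -5, 19, -9]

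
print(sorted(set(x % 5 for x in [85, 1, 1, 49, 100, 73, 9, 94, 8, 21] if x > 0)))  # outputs [0, 1, 3, 4]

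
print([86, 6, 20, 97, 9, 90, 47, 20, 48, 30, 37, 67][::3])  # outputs [86, 97, 47, 30]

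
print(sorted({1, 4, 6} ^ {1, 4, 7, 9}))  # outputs [6, 7, 9]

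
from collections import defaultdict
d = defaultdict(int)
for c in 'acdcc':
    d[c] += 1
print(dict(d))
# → {'a': 1, 'c': 3, 'd': 1}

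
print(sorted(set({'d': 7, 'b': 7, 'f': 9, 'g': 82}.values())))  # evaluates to [7, 9, 82]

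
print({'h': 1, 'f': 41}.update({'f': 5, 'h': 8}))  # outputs None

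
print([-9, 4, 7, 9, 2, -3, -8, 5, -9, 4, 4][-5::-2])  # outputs [-8, 2, 7, -9]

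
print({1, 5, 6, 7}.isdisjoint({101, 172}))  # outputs True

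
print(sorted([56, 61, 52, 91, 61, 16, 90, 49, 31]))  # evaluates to [16, 31, 49, 52, 56, 61, 61, 90, 91]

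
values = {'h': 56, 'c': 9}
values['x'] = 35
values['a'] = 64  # {'h': 56, 'c': 9, 'x': 35, 'a': 64}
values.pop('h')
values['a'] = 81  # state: {'c': 9, 'x': 35, 'a': 81}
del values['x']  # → {'c': 9, 'a': 81}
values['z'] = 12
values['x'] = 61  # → {'c': 9, 'a': 81, 'z': 12, 'x': 61}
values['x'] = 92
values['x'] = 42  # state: {'c': 9, 'a': 81, 'z': 12, 'x': 42}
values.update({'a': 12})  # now {'c': 9, 'a': 12, 'z': 12, 'x': 42}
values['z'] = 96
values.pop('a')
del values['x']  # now {'c': 9, 'z': 96}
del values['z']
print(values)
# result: {'c': 9}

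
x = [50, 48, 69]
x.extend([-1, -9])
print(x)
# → [50, 48, 69, -1, -9]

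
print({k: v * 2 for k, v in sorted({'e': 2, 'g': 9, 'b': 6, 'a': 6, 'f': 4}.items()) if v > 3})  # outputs {'a': 12, 'b': 12, 'f': 8, 'g': 18}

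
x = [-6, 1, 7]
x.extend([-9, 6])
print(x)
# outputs [-6, 1, 7, -9, 6]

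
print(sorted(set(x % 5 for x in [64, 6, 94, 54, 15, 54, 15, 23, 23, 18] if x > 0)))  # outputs [0, 1, 3, 4]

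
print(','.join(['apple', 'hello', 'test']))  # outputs apple,hello,test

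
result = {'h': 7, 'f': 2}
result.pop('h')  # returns 7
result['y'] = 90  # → {'f': 2, 'y': 90}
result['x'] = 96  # {'f': 2, 'y': 90, 'x': 96}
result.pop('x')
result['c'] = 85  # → {'f': 2, 'y': 90, 'c': 85}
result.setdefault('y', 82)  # 90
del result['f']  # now {'y': 90, 'c': 85}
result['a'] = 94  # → {'y': 90, 'c': 85, 'a': 94}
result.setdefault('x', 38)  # 38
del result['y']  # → {'c': 85, 'a': 94, 'x': 38}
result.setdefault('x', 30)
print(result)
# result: {'c': 85, 'a': 94, 'x': 38}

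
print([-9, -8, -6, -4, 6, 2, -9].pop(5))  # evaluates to 2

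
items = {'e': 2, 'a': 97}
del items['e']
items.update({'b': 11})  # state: {'a': 97, 'b': 11}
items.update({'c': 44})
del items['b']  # {'a': 97, 'c': 44}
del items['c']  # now {'a': 97}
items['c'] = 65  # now {'a': 97, 'c': 65}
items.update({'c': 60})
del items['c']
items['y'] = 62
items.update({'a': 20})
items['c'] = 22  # {'a': 20, 'y': 62, 'c': 22}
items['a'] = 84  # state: {'a': 84, 'y': 62, 'c': 22}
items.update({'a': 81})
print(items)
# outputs {'a': 81, 'y': 62, 'c': 22}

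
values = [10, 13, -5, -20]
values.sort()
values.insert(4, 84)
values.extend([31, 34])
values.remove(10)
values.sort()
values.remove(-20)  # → [-5, 13, 31, 34, 84]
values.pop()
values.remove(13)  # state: [-5, 31, 34]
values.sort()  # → [-5, 31, 34]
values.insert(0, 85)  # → [85, -5, 31, 34]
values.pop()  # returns 34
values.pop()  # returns 31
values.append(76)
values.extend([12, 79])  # [85, -5, 76, 12, 79]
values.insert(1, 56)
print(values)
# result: [85, 56, -5, 76, 12, 79]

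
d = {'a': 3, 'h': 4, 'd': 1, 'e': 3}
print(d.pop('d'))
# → 1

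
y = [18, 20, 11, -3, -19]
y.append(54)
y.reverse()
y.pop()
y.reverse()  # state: [20, 11, -3, -19, 54]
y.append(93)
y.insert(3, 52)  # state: [20, 11, -3, 52, -19, 54, 93]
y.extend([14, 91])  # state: [20, 11, -3, 52, -19, 54, 93, 14, 91]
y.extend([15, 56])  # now [20, 11, -3, 52, -19, 54, 93, 14, 91, 15, 56]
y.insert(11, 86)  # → [20, 11, -3, 52, -19, 54, 93, 14, 91, 15, 56, 86]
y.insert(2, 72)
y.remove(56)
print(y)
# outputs [20, 11, 72, -3, 52, -19, 54, 93, 14, 91, 15, 86]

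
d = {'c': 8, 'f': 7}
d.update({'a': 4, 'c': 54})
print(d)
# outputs {'c': 54, 'f': 7, 'a': 4}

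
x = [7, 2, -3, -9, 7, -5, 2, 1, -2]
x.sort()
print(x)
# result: [-9, -5, -3, -2, 1, 2, 2, 7, 7]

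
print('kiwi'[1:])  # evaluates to iwi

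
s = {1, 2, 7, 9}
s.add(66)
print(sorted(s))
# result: [1, 2, 7, 9, 66]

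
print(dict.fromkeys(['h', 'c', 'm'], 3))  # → {'h': 3, 'c': 3, 'm': 3}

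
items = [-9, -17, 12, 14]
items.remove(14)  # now [-9, -17, 12]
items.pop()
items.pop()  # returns -17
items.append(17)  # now [-9, 17]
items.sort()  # [-9, 17]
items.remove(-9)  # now [17]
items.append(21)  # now [17, 21]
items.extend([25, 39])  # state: [17, 21, 25, 39]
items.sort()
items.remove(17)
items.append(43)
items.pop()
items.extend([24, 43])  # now [21, 25, 39, 24, 43]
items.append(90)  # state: [21, 25, 39, 24, 43, 90]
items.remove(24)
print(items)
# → [21, 25, 39, 43, 90]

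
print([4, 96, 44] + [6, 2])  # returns [4, 96, 44, 6, 2]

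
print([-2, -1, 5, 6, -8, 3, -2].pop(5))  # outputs 3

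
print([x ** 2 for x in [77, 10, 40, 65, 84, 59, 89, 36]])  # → [5929, 100, 1600, 4225, 7056, 3481, 7921, 1296]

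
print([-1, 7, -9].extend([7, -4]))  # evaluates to None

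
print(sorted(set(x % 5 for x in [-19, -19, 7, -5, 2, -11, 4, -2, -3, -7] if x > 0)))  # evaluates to [2, 4]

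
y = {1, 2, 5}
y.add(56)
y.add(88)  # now {1, 2, 5, 56, 88}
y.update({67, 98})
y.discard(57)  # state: {1, 2, 5, 56, 67, 88, 98}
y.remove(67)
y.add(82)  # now {1, 2, 5, 56, 82, 88, 98}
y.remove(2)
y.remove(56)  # {1, 5, 82, 88, 98}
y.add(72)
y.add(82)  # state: {1, 5, 72, 82, 88, 98}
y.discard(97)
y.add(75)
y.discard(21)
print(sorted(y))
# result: [1, 5, 72, 75, 82, 88, 98]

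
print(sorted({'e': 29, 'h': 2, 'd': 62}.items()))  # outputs [('d', 62), ('e', 29), ('h', 2)]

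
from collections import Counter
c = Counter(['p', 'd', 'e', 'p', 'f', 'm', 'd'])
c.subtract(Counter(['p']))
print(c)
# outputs Counter({'d': 2, 'p': 1, 'e': 1, 'f': 1, 'm': 1})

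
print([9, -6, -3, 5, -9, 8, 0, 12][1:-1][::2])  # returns [-6, 5, 8]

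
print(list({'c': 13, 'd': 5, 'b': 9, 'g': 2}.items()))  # [('c', 13), ('d', 5), ('b', 9), ('g', 2)]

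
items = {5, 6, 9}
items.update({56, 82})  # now {5, 6, 9, 56, 82}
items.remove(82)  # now {5, 6, 9, 56}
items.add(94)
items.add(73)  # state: {5, 6, 9, 56, 73, 94}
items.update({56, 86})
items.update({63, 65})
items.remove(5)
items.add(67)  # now {6, 9, 56, 63, 65, 67, 73, 86, 94}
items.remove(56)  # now {6, 9, 63, 65, 67, 73, 86, 94}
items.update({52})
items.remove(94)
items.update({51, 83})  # {6, 9, 51, 52, 63, 65, 67, 73, 83, 86}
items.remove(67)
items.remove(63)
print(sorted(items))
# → [6, 9, 51, 52, 65, 73, 83, 86]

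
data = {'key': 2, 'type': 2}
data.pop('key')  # 2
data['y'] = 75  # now {'type': 2, 'y': 75}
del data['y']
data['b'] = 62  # {'type': 2, 'b': 62}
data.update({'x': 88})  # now {'type': 2, 'b': 62, 'x': 88}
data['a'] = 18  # {'type': 2, 'b': 62, 'x': 88, 'a': 18}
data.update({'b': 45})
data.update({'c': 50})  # {'type': 2, 'b': 45, 'x': 88, 'a': 18, 'c': 50}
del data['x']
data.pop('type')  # 2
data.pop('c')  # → 50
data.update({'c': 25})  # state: {'b': 45, 'a': 18, 'c': 25}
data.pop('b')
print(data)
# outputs {'a': 18, 'c': 25}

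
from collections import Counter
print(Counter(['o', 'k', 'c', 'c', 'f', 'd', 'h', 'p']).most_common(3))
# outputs [('c', 2), ('o', 1), ('k', 1)]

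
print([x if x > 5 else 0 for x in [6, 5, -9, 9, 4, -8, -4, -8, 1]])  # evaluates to [6, 0, 0, 9, 0, 0, 0, 0, 0]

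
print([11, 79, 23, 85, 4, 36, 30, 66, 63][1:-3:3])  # [79, 4]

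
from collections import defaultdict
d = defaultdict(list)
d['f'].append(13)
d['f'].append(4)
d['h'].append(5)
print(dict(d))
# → {'f': [13, 4], 'h': [5]}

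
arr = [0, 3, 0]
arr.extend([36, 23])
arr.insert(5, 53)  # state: [0, 3, 0, 36, 23, 53]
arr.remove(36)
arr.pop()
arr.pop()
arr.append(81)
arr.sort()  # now [0, 0, 3, 81]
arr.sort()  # [0, 0, 3, 81]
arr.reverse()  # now [81, 3, 0, 0]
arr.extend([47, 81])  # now [81, 3, 0, 0, 47, 81]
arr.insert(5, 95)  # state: [81, 3, 0, 0, 47, 95, 81]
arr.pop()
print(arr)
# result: [81, 3, 0, 0, 47, 95]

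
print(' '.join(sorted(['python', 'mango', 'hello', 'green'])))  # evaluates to green hello mango python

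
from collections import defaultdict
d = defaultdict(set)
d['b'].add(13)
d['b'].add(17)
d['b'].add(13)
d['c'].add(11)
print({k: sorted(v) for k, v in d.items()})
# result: {'b': [13, 17], 'c': [11]}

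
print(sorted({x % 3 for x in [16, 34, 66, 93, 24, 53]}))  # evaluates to [0, 1, 2]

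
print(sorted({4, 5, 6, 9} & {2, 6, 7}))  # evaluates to [6]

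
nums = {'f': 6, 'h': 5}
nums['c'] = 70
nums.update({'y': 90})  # {'f': 6, 'h': 5, 'c': 70, 'y': 90}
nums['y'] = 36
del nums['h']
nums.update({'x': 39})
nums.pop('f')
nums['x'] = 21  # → {'c': 70, 'y': 36, 'x': 21}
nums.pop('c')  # 70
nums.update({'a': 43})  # {'y': 36, 'x': 21, 'a': 43}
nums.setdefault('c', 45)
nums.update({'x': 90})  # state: {'y': 36, 'x': 90, 'a': 43, 'c': 45}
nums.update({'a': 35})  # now {'y': 36, 'x': 90, 'a': 35, 'c': 45}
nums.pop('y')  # 36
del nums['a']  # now {'x': 90, 'c': 45}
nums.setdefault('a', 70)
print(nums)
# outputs {'x': 90, 'c': 45, 'a': 70}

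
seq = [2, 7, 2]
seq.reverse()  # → [2, 7, 2]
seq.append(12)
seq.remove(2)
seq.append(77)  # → [7, 2, 12, 77]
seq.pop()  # 77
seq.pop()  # 12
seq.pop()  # 2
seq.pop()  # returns 7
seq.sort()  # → []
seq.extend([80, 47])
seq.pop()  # 47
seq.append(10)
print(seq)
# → [80, 10]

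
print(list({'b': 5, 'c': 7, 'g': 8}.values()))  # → [5, 7, 8]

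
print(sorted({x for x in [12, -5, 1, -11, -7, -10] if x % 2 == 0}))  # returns [-10, 12]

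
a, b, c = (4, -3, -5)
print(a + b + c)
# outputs -4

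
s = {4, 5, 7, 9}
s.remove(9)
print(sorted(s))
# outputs [4, 5, 7]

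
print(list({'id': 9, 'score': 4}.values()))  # [9, 4]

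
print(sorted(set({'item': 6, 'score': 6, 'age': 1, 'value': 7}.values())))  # [1, 6, 7]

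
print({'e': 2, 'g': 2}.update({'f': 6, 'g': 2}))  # None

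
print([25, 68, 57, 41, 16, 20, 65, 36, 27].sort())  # None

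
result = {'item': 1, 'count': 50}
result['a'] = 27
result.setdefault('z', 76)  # 76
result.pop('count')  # 50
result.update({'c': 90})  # {'item': 1, 'a': 27, 'z': 76, 'c': 90}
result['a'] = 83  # {'item': 1, 'a': 83, 'z': 76, 'c': 90}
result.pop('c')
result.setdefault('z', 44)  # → 76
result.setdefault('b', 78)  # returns 78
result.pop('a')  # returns 83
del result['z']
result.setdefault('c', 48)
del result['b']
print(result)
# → {'item': 1, 'c': 48}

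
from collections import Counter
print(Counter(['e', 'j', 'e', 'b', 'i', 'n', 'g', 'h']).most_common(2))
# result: [('e', 2), ('j', 1)]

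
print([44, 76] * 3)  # [44, 76, 44, 76, 44, 76]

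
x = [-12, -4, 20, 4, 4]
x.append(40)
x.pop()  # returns 40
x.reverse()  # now [4, 4, 20, -4, -12]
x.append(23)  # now [4, 4, 20, -4, -12, 23]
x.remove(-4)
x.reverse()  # [23, -12, 20, 4, 4]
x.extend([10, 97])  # [23, -12, 20, 4, 4, 10, 97]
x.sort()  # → [-12, 4, 4, 10, 20, 23, 97]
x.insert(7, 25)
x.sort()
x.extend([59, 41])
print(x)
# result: [-12, 4, 4, 10, 20, 23, 25, 97, 59, 41]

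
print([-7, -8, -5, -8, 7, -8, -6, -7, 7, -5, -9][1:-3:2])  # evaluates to [-8, -8, -8, -7]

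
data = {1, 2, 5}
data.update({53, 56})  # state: {1, 2, 5, 53, 56}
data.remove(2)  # {1, 5, 53, 56}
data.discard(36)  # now {1, 5, 53, 56}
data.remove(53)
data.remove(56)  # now {1, 5}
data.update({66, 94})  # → {1, 5, 66, 94}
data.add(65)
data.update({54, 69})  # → {1, 5, 54, 65, 66, 69, 94}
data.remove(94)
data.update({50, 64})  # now {1, 5, 50, 54, 64, 65, 66, 69}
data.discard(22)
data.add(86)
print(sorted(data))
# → [1, 5, 50, 54, 64, 65, 66, 69, 86]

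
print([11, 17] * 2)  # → [11, 17, 11, 17]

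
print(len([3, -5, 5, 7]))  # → 4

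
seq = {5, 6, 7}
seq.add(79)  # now {5, 6, 7, 79}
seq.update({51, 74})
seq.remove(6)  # {5, 7, 51, 74, 79}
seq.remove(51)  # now {5, 7, 74, 79}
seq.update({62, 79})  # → {5, 7, 62, 74, 79}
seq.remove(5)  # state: {7, 62, 74, 79}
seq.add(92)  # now {7, 62, 74, 79, 92}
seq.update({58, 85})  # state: {7, 58, 62, 74, 79, 85, 92}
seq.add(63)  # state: {7, 58, 62, 63, 74, 79, 85, 92}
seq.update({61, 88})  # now {7, 58, 61, 62, 63, 74, 79, 85, 88, 92}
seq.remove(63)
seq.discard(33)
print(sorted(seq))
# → [7, 58, 61, 62, 74, 79, 85, 88, 92]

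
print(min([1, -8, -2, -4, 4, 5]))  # -8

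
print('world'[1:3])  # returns or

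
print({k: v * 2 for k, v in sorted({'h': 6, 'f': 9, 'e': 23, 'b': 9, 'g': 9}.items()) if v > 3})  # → {'b': 18, 'e': 46, 'f': 18, 'g': 18, 'h': 12}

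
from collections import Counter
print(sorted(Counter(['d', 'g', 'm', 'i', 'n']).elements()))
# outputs ['d', 'g', 'i', 'm', 'n']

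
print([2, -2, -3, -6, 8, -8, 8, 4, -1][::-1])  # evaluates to [-1, 4, 8, -8, 8, -6, -3, -2, 2]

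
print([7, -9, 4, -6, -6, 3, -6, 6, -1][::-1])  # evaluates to [-1, 6, -6, 3, -6, -6, 4, -9, 7]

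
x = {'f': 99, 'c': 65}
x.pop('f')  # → 99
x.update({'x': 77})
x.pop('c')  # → 65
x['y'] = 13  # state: {'x': 77, 'y': 13}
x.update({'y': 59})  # {'x': 77, 'y': 59}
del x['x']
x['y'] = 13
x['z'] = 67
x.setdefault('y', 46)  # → 13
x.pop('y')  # 13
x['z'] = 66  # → {'z': 66}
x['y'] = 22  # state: {'z': 66, 'y': 22}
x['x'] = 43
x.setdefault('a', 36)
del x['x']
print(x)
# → {'z': 66, 'y': 22, 'a': 36}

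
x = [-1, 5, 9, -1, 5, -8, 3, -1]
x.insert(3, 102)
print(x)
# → [-1, 5, 9, 102, -1, 5, -8, 3, -1]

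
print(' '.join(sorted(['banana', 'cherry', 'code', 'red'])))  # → banana cherry code red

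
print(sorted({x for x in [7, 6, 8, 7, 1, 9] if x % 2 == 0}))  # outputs [6, 8]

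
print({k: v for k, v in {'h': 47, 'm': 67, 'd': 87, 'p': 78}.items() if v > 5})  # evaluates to {'h': 47, 'm': 67, 'd': 87, 'p': 78}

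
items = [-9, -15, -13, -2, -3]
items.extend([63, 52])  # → [-9, -15, -13, -2, -3, 63, 52]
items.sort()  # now [-15, -13, -9, -3, -2, 52, 63]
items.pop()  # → 63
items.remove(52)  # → [-15, -13, -9, -3, -2]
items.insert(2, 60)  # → [-15, -13, 60, -9, -3, -2]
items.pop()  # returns -2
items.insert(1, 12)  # [-15, 12, -13, 60, -9, -3]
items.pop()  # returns -3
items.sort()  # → [-15, -13, -9, 12, 60]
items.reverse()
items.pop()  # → -15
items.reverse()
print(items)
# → [-13, -9, 12, 60]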